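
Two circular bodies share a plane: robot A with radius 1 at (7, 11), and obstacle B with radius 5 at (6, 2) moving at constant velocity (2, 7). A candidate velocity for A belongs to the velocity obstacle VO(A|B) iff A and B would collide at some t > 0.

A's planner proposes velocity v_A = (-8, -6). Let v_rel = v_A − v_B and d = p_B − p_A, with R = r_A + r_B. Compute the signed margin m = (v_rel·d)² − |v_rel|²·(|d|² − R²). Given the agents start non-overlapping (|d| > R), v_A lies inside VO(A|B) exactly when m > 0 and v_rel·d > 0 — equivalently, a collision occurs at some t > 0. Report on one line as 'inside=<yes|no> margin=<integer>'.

d = (-1, -9),  |d|² = 82;  R = 1+5 = 6,  c = 82−6² = 46
v_rel = (-10, -13),  |v_rel|² = 269;  v_rel·d = (-10)·(-1) + (-13)·(-9) = 127
269·t² − 254·t + 46 = 0  ⇒  m = 127² − 269·46 = 3755
m = 3755 > 0,  v_rel·d = 127 > 0  ⇒  inside

inside=yes margin=3755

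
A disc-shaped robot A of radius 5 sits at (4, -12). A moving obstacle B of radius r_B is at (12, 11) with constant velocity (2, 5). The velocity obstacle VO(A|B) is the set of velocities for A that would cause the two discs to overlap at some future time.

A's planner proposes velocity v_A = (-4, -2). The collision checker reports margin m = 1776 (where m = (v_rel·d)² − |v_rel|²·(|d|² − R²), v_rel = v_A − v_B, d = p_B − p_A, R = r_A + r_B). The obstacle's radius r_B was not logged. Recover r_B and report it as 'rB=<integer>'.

m = 1776
d = (8, 23);  v_rel = (-6, -7),  |v_rel|² = 85
v_rel×d = (-6)·(23) − (-7)·(8) = -82
since m = R²·85 − (-82)²:  R² = (6724 + 1776) / 85 = 100
R = √100 = 10  ⇒  r_B = 10 − 5 = 5

rB=5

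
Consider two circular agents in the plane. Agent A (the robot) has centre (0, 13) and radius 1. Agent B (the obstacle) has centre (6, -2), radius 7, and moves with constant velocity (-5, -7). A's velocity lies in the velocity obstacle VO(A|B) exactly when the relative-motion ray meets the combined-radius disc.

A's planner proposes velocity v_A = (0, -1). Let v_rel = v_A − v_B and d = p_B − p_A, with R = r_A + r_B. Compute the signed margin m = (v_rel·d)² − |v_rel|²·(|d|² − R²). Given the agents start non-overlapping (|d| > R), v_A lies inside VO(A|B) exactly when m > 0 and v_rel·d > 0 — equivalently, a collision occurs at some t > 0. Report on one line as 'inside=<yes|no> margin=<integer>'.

d = (6, -15),  |d|² = 261;  R = 1+7 = 8,  c = 261−8² = 197
v_rel = (5, 6),  |v_rel|² = 61;  v_rel·d = (5)·(6) + (6)·(-15) = -60
61·t² + 120·t + 197 = 0  ⇒  m = (-60)² − 61·197 = -8417
m = -8417 < 0,  v_rel·d = -60 < 0  ⇒  outside

inside=no margin=-8417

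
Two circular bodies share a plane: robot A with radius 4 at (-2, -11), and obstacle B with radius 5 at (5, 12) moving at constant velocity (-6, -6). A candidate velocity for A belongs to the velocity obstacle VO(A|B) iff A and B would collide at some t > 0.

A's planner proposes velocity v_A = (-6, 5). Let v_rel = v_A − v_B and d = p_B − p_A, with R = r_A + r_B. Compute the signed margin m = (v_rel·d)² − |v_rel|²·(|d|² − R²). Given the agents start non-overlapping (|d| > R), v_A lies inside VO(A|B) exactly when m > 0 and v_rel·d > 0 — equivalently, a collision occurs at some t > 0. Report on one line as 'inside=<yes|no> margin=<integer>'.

d = (7, 23),  |d|² = 578;  R = 4+5 = 9,  c = 578−9² = 497
v_rel = (0, 11),  |v_rel|² = 121;  v_rel·d = (0)·(7) + (11)·(23) = 253
121·t² − 506·t + 497 = 0  ⇒  m = 253² − 121·497 = 3872
m = 3872 > 0,  v_rel·d = 253 > 0  ⇒  inside

inside=yes margin=3872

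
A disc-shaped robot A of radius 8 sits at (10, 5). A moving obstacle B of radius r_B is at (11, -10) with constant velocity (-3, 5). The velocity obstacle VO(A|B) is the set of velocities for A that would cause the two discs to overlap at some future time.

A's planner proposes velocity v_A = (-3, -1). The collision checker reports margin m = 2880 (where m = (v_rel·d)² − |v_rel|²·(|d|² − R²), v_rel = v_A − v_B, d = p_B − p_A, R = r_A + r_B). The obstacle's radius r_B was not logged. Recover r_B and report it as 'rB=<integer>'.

m = 2880
d = (1, -15);  v_rel = (0, -6),  |v_rel|² = 36
v_rel×d = (0)·(-15) − (-6)·(1) = 6
since m = R²·36 − 6²:  R² = (36 + 2880) / 36 = 81
R = √81 = 9  ⇒  r_B = 9 − 8 = 1

rB=1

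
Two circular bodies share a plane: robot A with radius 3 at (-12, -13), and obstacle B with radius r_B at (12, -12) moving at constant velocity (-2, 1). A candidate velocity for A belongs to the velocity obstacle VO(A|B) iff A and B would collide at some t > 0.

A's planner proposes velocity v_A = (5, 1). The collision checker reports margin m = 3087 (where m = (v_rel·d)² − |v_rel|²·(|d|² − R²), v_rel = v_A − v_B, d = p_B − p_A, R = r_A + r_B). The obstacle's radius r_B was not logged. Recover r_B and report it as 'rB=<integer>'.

m = 3087
d = (24, 1);  v_rel = (7, 0),  |v_rel|² = 49
v_rel×d = (7)·(1) − (0)·(24) = 7
since m = R²·49 − 7²:  R² = (49 + 3087) / 49 = 64
R = √64 = 8  ⇒  r_B = 8 − 3 = 5

rB=5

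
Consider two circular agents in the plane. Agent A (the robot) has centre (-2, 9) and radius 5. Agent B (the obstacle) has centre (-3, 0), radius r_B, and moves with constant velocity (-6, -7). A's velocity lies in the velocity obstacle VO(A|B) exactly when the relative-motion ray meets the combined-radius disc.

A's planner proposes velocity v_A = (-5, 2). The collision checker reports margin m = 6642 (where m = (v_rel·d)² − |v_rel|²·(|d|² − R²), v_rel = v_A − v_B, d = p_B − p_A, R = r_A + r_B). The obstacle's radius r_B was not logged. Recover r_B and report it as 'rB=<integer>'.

m = 6642
d = (-1, -9);  v_rel = (1, 9),  |v_rel|² = 82
v_rel×d = (1)·(-9) − (9)·(-1) = 0
since m = R²·82 − 0²:  R² = (0 + 6642) / 82 = 81
R = √81 = 9  ⇒  r_B = 9 − 5 = 4

rB=4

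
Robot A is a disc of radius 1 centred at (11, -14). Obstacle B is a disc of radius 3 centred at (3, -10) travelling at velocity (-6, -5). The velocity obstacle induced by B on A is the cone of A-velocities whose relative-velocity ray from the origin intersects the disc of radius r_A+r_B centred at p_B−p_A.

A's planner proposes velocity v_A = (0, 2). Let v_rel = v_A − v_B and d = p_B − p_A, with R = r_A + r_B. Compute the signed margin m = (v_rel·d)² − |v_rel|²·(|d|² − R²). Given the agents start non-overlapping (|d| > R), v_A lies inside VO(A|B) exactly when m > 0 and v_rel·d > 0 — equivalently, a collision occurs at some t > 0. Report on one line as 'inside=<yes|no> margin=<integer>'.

d = (-8, 4),  |d|² = 80;  R = 1+3 = 4,  c = 80−4² = 64
v_rel = (6, 7),  |v_rel|² = 85;  v_rel·d = (6)·(-8) + (7)·(4) = -20
85·t² + 40·t + 64 = 0  ⇒  m = (-20)² − 85·64 = -5040
m = -5040 < 0,  v_rel·d = -20 < 0  ⇒  outside

inside=no margin=-5040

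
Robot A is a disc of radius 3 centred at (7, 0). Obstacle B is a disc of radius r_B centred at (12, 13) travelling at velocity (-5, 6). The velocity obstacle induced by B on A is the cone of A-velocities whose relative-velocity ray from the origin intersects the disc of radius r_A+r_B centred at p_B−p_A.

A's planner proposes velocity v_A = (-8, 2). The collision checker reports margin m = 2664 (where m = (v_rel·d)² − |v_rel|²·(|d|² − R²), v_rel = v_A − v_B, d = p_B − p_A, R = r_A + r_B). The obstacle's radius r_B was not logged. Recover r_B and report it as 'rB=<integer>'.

m = 2664
d = (5, 13);  v_rel = (-3, -4),  |v_rel|² = 25
v_rel×d = (-3)·(13) − (-4)·(5) = -19
since m = R²·25 − (-19)²:  R² = (361 + 2664) / 25 = 121
R = √121 = 11  ⇒  r_B = 11 − 3 = 8

rB=8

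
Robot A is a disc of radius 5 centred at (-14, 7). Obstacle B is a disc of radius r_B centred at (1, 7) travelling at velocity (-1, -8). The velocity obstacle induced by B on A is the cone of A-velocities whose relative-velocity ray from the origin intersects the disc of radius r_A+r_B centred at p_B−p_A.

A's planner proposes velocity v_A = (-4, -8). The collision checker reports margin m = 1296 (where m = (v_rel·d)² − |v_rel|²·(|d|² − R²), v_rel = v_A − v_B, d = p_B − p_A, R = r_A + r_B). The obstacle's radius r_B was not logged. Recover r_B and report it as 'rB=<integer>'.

m = 1296
d = (15, 0);  v_rel = (-3, 0),  |v_rel|² = 9
v_rel×d = (-3)·(0) − (0)·(15) = 0
since m = R²·9 − 0²:  R² = (0 + 1296) / 9 = 144
R = √144 = 12  ⇒  r_B = 12 − 5 = 7

rB=7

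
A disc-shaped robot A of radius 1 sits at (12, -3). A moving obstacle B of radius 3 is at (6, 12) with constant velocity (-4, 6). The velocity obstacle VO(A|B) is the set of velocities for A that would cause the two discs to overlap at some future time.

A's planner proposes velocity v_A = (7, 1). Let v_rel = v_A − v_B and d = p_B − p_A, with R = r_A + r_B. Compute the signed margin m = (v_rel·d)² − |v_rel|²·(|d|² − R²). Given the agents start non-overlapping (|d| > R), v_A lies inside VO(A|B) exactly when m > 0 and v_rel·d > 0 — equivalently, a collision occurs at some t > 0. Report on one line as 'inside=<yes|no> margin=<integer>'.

d = (-6, 15),  |d|² = 261;  R = 1+3 = 4,  c = 261−4² = 245
v_rel = (11, -5),  |v_rel|² = 146;  v_rel·d = (11)·(-6) + (-5)·(15) = -141
146·t² + 282·t + 245 = 0  ⇒  m = (-141)² − 146·245 = -15889
m = -15889 < 0,  v_rel·d = -141 < 0  ⇒  outside

inside=no margin=-15889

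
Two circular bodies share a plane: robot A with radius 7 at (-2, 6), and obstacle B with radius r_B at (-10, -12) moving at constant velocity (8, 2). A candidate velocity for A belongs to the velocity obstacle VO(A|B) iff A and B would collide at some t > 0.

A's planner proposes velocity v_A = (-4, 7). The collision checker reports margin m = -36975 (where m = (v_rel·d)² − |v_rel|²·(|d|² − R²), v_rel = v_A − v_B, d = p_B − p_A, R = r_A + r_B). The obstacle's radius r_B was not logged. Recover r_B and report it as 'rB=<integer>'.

m = -36975
d = (-8, -18);  v_rel = (-12, 5),  |v_rel|² = 169
v_rel×d = (-12)·(-18) − (5)·(-8) = 256
since m = R²·169 − 256²:  R² = (65536 + -36975) / 169 = 169
R = √169 = 13  ⇒  r_B = 13 − 7 = 6

rB=6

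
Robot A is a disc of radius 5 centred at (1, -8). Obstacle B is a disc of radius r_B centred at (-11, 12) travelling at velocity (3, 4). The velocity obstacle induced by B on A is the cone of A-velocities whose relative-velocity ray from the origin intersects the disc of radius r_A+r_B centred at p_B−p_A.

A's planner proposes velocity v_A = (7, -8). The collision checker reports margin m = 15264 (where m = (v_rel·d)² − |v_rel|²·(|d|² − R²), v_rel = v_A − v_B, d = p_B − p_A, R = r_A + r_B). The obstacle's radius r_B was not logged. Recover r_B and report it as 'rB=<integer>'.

m = 15264
d = (-12, 20);  v_rel = (4, -12),  |v_rel|² = 160
v_rel×d = (4)·(20) − (-12)·(-12) = -64
since m = R²·160 − (-64)²:  R² = (4096 + 15264) / 160 = 121
R = √121 = 11  ⇒  r_B = 11 − 5 = 6

rB=6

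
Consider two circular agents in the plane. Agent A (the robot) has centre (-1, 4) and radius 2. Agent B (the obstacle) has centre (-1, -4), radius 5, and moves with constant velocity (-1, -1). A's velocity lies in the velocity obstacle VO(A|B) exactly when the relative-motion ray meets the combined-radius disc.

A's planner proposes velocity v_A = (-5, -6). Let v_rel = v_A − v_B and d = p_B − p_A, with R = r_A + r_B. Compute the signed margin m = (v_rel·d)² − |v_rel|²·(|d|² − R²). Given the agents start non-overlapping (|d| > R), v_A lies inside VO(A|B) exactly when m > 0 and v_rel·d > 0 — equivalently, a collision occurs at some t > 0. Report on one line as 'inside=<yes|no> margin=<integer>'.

d = (0, -8),  |d|² = 64;  R = 2+5 = 7,  c = 64−7² = 15
v_rel = (-4, -5),  |v_rel|² = 41;  v_rel·d = (-4)·(0) + (-5)·(-8) = 40
41·t² − 80·t + 15 = 0  ⇒  m = 40² − 41·15 = 985
m = 985 > 0,  v_rel·d = 40 > 0  ⇒  inside

inside=yes margin=985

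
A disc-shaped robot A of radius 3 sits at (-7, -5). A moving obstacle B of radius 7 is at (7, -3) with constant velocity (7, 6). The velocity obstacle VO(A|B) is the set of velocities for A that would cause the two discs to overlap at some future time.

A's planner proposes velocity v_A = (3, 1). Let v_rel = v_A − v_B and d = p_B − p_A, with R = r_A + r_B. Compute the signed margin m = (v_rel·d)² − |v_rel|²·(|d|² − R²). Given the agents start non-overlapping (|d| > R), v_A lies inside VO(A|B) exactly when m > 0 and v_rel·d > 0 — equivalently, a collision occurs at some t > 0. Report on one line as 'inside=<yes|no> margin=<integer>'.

d = (14, 2),  |d|² = 200;  R = 3+7 = 10,  c = 200−10² = 100
v_rel = (-4, -5),  |v_rel|² = 41;  v_rel·d = (-4)·(14) + (-5)·(2) = -66
41·t² + 132·t + 100 = 0  ⇒  m = (-66)² − 41·100 = 256
m = 256 > 0,  v_rel·d = -66 < 0  ⇒  outside

inside=no margin=256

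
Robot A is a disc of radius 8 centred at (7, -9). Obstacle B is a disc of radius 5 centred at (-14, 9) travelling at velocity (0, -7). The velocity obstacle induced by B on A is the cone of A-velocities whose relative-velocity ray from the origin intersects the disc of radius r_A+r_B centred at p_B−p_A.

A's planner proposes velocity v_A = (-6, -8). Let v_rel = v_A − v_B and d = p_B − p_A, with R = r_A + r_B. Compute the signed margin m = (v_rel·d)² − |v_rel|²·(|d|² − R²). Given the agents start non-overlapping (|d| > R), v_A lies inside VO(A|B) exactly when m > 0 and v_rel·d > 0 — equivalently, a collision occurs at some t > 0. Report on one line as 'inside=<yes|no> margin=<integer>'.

d = (-21, 18),  |d|² = 765;  R = 8+5 = 13,  c = 765−13² = 596
v_rel = (-6, -1),  |v_rel|² = 37;  v_rel·d = (-6)·(-21) + (-1)·(18) = 108
37·t² − 216·t + 596 = 0  ⇒  m = 108² − 37·596 = -10388
m = -10388 < 0,  v_rel·d = 108 > 0  ⇒  outside

inside=no margin=-10388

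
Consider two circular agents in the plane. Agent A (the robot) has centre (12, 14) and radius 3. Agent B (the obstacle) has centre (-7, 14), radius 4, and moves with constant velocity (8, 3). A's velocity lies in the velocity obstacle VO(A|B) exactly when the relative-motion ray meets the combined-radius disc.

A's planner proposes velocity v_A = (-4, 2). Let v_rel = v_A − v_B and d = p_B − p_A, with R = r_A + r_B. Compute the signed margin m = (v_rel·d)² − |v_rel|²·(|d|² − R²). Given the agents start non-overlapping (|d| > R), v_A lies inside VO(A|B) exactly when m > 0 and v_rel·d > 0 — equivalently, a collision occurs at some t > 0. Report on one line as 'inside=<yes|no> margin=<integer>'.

d = (-19, 0),  |d|² = 361;  R = 3+4 = 7,  c = 361−7² = 312
v_rel = (-12, -1),  |v_rel|² = 145;  v_rel·d = (-12)·(-19) + (-1)·(0) = 228
145·t² − 456·t + 312 = 0  ⇒  m = 228² − 145·312 = 6744
m = 6744 > 0,  v_rel·d = 228 > 0  ⇒  inside

inside=yes margin=6744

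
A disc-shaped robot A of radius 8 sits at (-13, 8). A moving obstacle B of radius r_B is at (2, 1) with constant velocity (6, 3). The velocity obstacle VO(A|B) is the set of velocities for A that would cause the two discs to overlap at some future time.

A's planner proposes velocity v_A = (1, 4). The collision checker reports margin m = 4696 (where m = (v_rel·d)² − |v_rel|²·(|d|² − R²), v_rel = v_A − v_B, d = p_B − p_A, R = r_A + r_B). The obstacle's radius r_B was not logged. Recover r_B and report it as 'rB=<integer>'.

m = 4696
d = (15, -7);  v_rel = (-5, 1),  |v_rel|² = 26
v_rel×d = (-5)·(-7) − (1)·(15) = 20
since m = R²·26 − 20²:  R² = (400 + 4696) / 26 = 196
R = √196 = 14  ⇒  r_B = 14 − 8 = 6

rB=6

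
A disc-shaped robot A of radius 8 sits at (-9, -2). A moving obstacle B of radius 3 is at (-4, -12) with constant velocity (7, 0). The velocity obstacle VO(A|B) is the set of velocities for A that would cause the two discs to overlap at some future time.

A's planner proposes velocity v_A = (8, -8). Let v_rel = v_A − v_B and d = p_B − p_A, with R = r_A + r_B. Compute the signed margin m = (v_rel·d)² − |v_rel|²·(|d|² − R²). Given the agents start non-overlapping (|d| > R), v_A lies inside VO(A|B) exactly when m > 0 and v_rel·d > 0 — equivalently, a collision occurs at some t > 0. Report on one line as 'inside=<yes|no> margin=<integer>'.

d = (5, -10),  |d|² = 125;  R = 8+3 = 11,  c = 125−11² = 4
v_rel = (1, -8),  |v_rel|² = 65;  v_rel·d = (1)·(5) + (-8)·(-10) = 85
65·t² − 170·t + 4 = 0  ⇒  m = 85² − 65·4 = 6965
m = 6965 > 0,  v_rel·d = 85 > 0  ⇒  inside

inside=yes margin=6965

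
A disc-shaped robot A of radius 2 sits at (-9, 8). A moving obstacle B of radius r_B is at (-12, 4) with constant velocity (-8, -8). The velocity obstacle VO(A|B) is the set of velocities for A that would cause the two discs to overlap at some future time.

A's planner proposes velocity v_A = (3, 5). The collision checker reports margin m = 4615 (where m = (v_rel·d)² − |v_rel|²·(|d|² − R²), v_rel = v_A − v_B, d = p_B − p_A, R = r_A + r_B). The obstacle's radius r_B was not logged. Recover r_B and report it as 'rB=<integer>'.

m = 4615
d = (-3, -4);  v_rel = (11, 13),  |v_rel|² = 290
v_rel×d = (11)·(-4) − (13)·(-3) = -5
since m = R²·290 − (-5)²:  R² = (25 + 4615) / 290 = 16
R = √16 = 4  ⇒  r_B = 4 − 2 = 2

rB=2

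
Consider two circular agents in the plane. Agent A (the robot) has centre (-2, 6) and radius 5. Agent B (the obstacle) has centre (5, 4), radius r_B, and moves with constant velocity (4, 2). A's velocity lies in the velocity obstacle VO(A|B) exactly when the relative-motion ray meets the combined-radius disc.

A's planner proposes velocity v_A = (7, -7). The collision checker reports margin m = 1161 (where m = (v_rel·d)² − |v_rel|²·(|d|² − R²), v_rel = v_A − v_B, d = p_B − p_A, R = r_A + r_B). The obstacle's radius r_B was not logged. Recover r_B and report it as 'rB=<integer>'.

m = 1161
d = (7, -2);  v_rel = (3, -9),  |v_rel|² = 90
v_rel×d = (3)·(-2) − (-9)·(7) = 57
since m = R²·90 − 57²:  R² = (3249 + 1161) / 90 = 49
R = √49 = 7  ⇒  r_B = 7 − 5 = 2

rB=2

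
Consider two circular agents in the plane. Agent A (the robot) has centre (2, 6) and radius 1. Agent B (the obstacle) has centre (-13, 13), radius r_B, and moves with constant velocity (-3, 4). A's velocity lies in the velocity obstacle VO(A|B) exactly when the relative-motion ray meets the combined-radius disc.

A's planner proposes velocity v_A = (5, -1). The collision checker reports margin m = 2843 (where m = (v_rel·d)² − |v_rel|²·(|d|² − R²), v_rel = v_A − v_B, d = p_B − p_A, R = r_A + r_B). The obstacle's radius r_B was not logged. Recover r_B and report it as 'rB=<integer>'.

m = 2843
d = (-15, 7);  v_rel = (8, -5),  |v_rel|² = 89
v_rel×d = (8)·(7) − (-5)·(-15) = -19
since m = R²·89 − (-19)²:  R² = (361 + 2843) / 89 = 36
R = √36 = 6  ⇒  r_B = 6 − 1 = 5

rB=5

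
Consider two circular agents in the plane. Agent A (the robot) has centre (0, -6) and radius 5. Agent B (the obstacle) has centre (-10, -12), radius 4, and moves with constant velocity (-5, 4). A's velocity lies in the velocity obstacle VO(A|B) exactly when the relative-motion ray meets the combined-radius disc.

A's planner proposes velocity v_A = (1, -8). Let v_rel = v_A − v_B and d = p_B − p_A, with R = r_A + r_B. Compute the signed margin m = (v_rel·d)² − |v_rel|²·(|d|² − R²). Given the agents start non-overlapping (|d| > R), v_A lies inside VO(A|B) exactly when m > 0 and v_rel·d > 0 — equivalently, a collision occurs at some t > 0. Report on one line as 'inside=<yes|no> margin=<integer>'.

d = (-10, -6),  |d|² = 136;  R = 5+4 = 9,  c = 136−9² = 55
v_rel = (6, -12),  |v_rel|² = 180;  v_rel·d = (6)·(-10) + (-12)·(-6) = 12
180·t² − 24·t + 55 = 0  ⇒  m = 12² − 180·55 = -9756
m = -9756 < 0,  v_rel·d = 12 > 0  ⇒  outside

inside=no margin=-9756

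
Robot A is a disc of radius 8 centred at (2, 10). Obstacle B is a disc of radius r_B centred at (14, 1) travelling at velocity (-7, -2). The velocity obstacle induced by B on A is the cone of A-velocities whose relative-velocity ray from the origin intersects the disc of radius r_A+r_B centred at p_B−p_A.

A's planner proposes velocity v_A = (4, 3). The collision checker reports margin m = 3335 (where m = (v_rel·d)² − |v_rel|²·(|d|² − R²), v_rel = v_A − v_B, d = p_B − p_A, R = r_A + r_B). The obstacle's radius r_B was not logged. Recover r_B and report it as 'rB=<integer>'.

m = 3335
d = (12, -9);  v_rel = (11, 5),  |v_rel|² = 146
v_rel×d = (11)·(-9) − (5)·(12) = -159
since m = R²·146 − (-159)²:  R² = (25281 + 3335) / 146 = 196
R = √196 = 14  ⇒  r_B = 14 − 8 = 6

rB=6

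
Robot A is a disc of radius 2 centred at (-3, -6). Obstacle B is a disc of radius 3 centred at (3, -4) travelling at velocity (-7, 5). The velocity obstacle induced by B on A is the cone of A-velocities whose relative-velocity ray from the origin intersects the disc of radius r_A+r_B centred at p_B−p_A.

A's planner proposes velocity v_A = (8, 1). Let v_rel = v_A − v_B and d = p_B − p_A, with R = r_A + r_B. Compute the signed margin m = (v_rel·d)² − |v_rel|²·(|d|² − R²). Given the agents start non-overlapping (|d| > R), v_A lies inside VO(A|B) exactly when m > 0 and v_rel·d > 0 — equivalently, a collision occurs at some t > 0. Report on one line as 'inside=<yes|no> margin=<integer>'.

d = (6, 2),  |d|² = 40;  R = 2+3 = 5,  c = 40−5² = 15
v_rel = (15, -4),  |v_rel|² = 241;  v_rel·d = (15)·(6) + (-4)·(2) = 82
241·t² − 164·t + 15 = 0  ⇒  m = 82² − 241·15 = 3109
m = 3109 > 0,  v_rel·d = 82 > 0  ⇒  inside

inside=yes margin=3109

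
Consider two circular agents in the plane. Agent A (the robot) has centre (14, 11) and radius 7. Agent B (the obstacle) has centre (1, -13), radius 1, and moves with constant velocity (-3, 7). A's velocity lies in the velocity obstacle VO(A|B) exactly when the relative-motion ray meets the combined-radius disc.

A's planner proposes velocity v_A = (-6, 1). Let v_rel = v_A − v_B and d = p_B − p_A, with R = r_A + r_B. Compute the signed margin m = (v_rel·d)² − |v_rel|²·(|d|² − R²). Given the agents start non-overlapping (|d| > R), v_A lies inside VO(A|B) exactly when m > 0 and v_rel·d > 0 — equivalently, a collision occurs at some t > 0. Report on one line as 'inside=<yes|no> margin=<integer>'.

d = (-13, -24),  |d|² = 745;  R = 7+1 = 8,  c = 745−8² = 681
v_rel = (-3, -6),  |v_rel|² = 45;  v_rel·d = (-3)·(-13) + (-6)·(-24) = 183
45·t² − 366·t + 681 = 0  ⇒  m = 183² − 45·681 = 2844
m = 2844 > 0,  v_rel·d = 183 > 0  ⇒  inside

inside=yes margin=2844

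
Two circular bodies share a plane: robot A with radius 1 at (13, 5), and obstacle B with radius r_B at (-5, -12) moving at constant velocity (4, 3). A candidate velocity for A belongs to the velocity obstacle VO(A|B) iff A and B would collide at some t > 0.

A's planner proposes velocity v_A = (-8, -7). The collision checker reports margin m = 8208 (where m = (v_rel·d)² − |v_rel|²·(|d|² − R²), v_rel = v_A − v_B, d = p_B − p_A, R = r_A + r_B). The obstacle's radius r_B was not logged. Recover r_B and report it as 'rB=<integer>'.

m = 8208
d = (-18, -17);  v_rel = (-12, -10),  |v_rel|² = 244
v_rel×d = (-12)·(-17) − (-10)·(-18) = 24
since m = R²·244 − 24²:  R² = (576 + 8208) / 244 = 36
R = √36 = 6  ⇒  r_B = 6 − 1 = 5

rB=5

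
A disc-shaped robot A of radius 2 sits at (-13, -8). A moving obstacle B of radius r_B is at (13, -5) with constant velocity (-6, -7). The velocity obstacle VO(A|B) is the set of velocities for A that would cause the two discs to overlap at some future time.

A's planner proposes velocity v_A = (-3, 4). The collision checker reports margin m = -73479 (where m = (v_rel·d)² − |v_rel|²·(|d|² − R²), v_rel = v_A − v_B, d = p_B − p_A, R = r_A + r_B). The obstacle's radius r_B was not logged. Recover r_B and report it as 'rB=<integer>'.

m = -73479
d = (26, 3);  v_rel = (3, 11),  |v_rel|² = 130
v_rel×d = (3)·(3) − (11)·(26) = -277
since m = R²·130 − (-277)²:  R² = (76729 + -73479) / 130 = 25
R = √25 = 5  ⇒  r_B = 5 − 2 = 3

rB=3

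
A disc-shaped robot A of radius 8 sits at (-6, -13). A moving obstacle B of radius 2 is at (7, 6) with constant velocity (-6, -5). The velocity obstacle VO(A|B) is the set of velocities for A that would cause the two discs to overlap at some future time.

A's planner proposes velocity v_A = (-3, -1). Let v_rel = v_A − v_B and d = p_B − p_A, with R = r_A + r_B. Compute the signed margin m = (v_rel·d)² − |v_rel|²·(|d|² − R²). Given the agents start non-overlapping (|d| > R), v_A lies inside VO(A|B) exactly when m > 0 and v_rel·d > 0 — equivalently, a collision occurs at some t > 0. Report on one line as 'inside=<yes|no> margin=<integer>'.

d = (13, 19),  |d|² = 530;  R = 8+2 = 10,  c = 530−10² = 430
v_rel = (3, 4),  |v_rel|² = 25;  v_rel·d = (3)·(13) + (4)·(19) = 115
25·t² − 230·t + 430 = 0  ⇒  m = 115² − 25·430 = 2475
m = 2475 > 0,  v_rel·d = 115 > 0  ⇒  inside

inside=yes margin=2475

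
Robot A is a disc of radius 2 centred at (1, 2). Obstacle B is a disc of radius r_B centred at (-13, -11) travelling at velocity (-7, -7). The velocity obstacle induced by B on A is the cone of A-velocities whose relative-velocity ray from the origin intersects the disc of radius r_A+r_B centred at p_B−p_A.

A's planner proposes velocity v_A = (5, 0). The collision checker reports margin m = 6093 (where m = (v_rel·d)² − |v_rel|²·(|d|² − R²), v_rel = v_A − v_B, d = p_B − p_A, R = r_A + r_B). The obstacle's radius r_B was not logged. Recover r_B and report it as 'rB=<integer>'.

m = 6093
d = (-14, -13);  v_rel = (12, 7),  |v_rel|² = 193
v_rel×d = (12)·(-13) − (7)·(-14) = -58
since m = R²·193 − (-58)²:  R² = (3364 + 6093) / 193 = 49
R = √49 = 7  ⇒  r_B = 7 − 2 = 5

rB=5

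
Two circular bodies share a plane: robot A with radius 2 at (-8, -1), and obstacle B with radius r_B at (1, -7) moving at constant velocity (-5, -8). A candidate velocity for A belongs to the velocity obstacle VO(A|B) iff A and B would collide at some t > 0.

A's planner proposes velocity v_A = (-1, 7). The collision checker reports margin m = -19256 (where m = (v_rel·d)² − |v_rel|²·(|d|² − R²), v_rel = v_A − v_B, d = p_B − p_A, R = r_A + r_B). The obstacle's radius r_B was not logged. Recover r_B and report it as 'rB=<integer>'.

m = -19256
d = (9, -6);  v_rel = (4, 15),  |v_rel|² = 241
v_rel×d = (4)·(-6) − (15)·(9) = -159
since m = R²·241 − (-159)²:  R² = (25281 + -19256) / 241 = 25
R = √25 = 5  ⇒  r_B = 5 − 2 = 3

rB=3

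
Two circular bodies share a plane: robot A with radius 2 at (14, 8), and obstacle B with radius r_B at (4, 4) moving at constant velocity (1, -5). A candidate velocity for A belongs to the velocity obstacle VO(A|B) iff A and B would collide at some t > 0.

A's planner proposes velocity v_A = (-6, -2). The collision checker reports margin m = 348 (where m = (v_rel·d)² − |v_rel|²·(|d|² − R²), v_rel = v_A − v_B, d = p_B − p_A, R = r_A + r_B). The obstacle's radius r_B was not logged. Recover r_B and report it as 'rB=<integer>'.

m = 348
d = (-10, -4);  v_rel = (-7, 3),  |v_rel|² = 58
v_rel×d = (-7)·(-4) − (3)·(-10) = 58
since m = R²·58 − 58²:  R² = (3364 + 348) / 58 = 64
R = √64 = 8  ⇒  r_B = 8 − 2 = 6

rB=6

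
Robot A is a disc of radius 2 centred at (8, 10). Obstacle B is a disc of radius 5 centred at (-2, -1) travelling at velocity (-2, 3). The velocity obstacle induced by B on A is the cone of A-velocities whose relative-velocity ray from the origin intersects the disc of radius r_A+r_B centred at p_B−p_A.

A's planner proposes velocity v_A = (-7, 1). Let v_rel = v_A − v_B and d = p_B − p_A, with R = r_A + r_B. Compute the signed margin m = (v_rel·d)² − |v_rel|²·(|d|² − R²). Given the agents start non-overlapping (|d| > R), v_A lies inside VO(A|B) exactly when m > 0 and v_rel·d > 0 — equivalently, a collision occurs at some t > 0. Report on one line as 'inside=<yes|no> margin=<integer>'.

d = (-10, -11),  |d|² = 221;  R = 2+5 = 7,  c = 221−7² = 172
v_rel = (-5, -2),  |v_rel|² = 29;  v_rel·d = (-5)·(-10) + (-2)·(-11) = 72
29·t² − 144·t + 172 = 0  ⇒  m = 72² − 29·172 = 196
m = 196 > 0,  v_rel·d = 72 > 0  ⇒  inside

inside=yes margin=196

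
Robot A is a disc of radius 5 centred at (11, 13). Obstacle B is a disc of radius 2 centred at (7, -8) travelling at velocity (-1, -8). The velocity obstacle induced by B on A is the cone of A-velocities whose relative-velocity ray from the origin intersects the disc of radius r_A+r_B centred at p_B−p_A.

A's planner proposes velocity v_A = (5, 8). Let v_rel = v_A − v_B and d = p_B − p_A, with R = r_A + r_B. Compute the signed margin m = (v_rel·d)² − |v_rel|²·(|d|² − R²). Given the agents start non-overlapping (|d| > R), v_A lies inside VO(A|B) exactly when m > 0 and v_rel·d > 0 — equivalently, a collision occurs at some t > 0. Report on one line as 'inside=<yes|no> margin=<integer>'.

d = (-4, -21),  |d|² = 457;  R = 5+2 = 7,  c = 457−7² = 408
v_rel = (6, 16),  |v_rel|² = 292;  v_rel·d = (6)·(-4) + (16)·(-21) = -360
292·t² + 720·t + 408 = 0  ⇒  m = (-360)² − 292·408 = 10464
m = 10464 > 0,  v_rel·d = -360 < 0  ⇒  outside

inside=no margin=10464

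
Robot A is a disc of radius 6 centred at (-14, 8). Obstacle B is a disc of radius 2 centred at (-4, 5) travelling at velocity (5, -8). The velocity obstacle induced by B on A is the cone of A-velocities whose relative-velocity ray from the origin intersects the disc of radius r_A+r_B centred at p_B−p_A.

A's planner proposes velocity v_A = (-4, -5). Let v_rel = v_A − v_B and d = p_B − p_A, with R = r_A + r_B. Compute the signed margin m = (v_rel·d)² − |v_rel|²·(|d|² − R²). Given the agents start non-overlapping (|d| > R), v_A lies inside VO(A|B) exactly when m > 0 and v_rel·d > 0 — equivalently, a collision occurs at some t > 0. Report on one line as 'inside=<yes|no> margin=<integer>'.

d = (10, -3),  |d|² = 109;  R = 6+2 = 8,  c = 109−8² = 45
v_rel = (-9, 3),  |v_rel|² = 90;  v_rel·d = (-9)·(10) + (3)·(-3) = -99
90·t² + 198·t + 45 = 0  ⇒  m = (-99)² − 90·45 = 5751
m = 5751 > 0,  v_rel·d = -99 < 0  ⇒  outside

inside=no margin=5751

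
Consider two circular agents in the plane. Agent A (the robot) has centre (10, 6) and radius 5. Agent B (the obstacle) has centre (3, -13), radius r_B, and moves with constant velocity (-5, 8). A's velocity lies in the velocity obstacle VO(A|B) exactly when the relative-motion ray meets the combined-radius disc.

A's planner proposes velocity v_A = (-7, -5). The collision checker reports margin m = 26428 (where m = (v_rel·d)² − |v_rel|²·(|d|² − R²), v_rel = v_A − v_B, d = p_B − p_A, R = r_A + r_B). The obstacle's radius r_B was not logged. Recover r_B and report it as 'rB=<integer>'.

m = 26428
d = (-7, -19);  v_rel = (-2, -13),  |v_rel|² = 173
v_rel×d = (-2)·(-19) − (-13)·(-7) = -53
since m = R²·173 − (-53)²:  R² = (2809 + 26428) / 173 = 169
R = √169 = 13  ⇒  r_B = 13 − 5 = 8

rB=8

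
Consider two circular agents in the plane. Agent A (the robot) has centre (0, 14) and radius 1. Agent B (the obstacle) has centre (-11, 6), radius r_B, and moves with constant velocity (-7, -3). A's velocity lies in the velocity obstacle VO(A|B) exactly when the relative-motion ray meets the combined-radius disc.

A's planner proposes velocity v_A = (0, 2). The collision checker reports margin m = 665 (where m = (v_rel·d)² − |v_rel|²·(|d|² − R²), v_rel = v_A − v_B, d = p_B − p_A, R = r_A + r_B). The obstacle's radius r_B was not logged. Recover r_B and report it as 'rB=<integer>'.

m = 665
d = (-11, -8);  v_rel = (7, 5),  |v_rel|² = 74
v_rel×d = (7)·(-8) − (5)·(-11) = -1
since m = R²·74 − (-1)²:  R² = (1 + 665) / 74 = 9
R = √9 = 3  ⇒  r_B = 3 − 1 = 2

rB=2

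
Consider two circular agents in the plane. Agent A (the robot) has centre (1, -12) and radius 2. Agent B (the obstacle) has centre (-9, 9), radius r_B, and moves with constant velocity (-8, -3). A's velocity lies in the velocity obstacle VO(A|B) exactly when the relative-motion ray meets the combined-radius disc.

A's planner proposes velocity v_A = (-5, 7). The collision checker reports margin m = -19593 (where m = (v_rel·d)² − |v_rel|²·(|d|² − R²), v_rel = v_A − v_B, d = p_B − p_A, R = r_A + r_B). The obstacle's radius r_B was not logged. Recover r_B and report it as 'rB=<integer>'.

m = -19593
d = (-10, 21);  v_rel = (3, 10),  |v_rel|² = 109
v_rel×d = (3)·(21) − (10)·(-10) = 163
since m = R²·109 − 163²:  R² = (26569 + -19593) / 109 = 64
R = √64 = 8  ⇒  r_B = 8 − 2 = 6

rB=6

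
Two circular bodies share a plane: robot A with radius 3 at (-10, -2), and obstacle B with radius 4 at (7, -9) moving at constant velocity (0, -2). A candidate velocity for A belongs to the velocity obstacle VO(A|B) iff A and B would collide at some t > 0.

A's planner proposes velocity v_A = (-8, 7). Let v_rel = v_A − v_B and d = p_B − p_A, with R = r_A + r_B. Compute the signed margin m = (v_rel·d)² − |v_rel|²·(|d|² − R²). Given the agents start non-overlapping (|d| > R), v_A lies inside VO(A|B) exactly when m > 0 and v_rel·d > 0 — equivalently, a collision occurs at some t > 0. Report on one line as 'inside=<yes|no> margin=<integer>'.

d = (17, -7),  |d|² = 338;  R = 3+4 = 7,  c = 338−7² = 289
v_rel = (-8, 9),  |v_rel|² = 145;  v_rel·d = (-8)·(17) + (9)·(-7) = -199
145·t² + 398·t + 289 = 0  ⇒  m = (-199)² − 145·289 = -2304
m = -2304 < 0,  v_rel·d = -199 < 0  ⇒  outside

inside=no margin=-2304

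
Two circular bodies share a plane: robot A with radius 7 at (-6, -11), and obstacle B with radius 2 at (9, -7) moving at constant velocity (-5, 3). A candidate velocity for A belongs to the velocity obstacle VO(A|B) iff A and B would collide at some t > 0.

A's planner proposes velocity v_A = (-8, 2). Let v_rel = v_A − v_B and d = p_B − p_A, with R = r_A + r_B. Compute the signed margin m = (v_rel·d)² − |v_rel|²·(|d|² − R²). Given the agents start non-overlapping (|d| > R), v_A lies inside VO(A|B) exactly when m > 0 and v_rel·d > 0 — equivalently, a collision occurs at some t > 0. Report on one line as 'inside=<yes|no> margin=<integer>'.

d = (15, 4),  |d|² = 241;  R = 7+2 = 9,  c = 241−9² = 160
v_rel = (-3, -1),  |v_rel|² = 10;  v_rel·d = (-3)·(15) + (-1)·(4) = -49
10·t² + 98·t + 160 = 0  ⇒  m = (-49)² − 10·160 = 801
m = 801 > 0,  v_rel·d = -49 < 0  ⇒  outside

inside=no margin=801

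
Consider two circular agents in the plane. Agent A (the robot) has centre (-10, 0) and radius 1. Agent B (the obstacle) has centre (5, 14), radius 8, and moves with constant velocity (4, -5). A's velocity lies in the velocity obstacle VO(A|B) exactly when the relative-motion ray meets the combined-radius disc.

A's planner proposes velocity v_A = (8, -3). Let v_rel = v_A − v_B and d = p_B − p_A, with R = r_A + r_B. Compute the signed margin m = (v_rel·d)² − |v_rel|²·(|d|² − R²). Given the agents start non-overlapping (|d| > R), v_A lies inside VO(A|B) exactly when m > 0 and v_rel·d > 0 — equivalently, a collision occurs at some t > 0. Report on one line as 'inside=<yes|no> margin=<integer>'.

d = (15, 14),  |d|² = 421;  R = 1+8 = 9,  c = 421−9² = 340
v_rel = (4, 2),  |v_rel|² = 20;  v_rel·d = (4)·(15) + (2)·(14) = 88
20·t² − 176·t + 340 = 0  ⇒  m = 88² − 20·340 = 944
m = 944 > 0,  v_rel·d = 88 > 0  ⇒  inside

inside=yes margin=944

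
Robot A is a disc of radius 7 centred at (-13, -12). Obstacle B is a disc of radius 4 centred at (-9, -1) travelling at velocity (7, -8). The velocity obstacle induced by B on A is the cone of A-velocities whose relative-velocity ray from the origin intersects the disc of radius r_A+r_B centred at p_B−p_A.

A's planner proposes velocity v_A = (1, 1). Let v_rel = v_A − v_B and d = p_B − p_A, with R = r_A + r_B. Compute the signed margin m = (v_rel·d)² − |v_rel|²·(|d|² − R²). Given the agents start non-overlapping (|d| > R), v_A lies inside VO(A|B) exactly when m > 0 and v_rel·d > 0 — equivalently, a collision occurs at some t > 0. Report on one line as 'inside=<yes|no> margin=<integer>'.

d = (4, 11),  |d|² = 137;  R = 7+4 = 11,  c = 137−11² = 16
v_rel = (-6, 9),  |v_rel|² = 117;  v_rel·d = (-6)·(4) + (9)·(11) = 75
117·t² − 150·t + 16 = 0  ⇒  m = 75² − 117·16 = 3753
m = 3753 > 0,  v_rel·d = 75 > 0  ⇒  inside

inside=yes margin=3753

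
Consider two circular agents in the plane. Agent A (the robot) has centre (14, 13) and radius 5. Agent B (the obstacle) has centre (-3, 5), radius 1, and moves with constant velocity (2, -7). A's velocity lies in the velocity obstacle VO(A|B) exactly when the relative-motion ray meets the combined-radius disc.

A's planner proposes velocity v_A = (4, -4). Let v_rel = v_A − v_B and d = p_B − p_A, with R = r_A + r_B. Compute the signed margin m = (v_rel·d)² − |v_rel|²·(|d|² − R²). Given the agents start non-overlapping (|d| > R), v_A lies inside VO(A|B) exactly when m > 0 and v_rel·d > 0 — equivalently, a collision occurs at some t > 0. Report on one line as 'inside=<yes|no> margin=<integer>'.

d = (-17, -8),  |d|² = 353;  R = 5+1 = 6,  c = 353−6² = 317
v_rel = (2, 3),  |v_rel|² = 13;  v_rel·d = (2)·(-17) + (3)·(-8) = -58
13·t² + 116·t + 317 = 0  ⇒  m = (-58)² − 13·317 = -757
m = -757 < 0,  v_rel·d = -58 < 0  ⇒  outside

inside=no margin=-757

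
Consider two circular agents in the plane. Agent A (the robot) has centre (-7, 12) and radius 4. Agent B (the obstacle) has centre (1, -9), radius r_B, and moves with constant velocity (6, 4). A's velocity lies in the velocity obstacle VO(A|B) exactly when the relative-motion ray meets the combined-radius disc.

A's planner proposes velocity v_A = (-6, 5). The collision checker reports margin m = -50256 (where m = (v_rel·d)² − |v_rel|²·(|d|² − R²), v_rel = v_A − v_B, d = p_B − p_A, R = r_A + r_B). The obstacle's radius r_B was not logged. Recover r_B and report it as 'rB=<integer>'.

m = -50256
d = (8, -21);  v_rel = (-12, 1),  |v_rel|² = 145
v_rel×d = (-12)·(-21) − (1)·(8) = 244
since m = R²·145 − 244²:  R² = (59536 + -50256) / 145 = 64
R = √64 = 8  ⇒  r_B = 8 − 4 = 4

rB=4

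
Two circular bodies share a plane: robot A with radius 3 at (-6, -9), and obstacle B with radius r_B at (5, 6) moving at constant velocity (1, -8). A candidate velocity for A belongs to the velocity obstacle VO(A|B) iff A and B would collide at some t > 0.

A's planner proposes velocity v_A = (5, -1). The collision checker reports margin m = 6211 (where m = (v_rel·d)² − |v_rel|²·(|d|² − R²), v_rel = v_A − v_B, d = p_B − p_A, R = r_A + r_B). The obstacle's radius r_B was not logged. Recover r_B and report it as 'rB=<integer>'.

m = 6211
d = (11, 15);  v_rel = (4, 7),  |v_rel|² = 65
v_rel×d = (4)·(15) − (7)·(11) = -17
since m = R²·65 − (-17)²:  R² = (289 + 6211) / 65 = 100
R = √100 = 10  ⇒  r_B = 10 − 3 = 7

rB=7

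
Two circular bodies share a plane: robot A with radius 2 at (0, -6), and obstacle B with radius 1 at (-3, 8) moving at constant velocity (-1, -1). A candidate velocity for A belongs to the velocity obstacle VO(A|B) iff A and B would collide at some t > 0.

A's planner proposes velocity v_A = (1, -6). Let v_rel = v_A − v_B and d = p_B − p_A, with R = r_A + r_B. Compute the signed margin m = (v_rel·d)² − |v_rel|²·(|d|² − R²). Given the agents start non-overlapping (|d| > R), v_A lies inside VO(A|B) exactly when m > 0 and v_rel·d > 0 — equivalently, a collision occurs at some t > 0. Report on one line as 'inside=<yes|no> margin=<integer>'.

d = (-3, 14),  |d|² = 205;  R = 2+1 = 3,  c = 205−3² = 196
v_rel = (2, -5),  |v_rel|² = 29;  v_rel·d = (2)·(-3) + (-5)·(14) = -76
29·t² + 152·t + 196 = 0  ⇒  m = (-76)² − 29·196 = 92
m = 92 > 0,  v_rel·d = -76 < 0  ⇒  outside

inside=no margin=92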